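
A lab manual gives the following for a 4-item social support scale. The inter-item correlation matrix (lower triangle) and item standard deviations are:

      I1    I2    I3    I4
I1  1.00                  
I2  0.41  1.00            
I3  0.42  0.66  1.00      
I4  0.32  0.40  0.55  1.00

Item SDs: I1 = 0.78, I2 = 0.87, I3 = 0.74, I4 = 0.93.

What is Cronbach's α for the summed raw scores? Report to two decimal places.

Σσ²ᵢ = 0.78² + 0.87² + 0.74² + 0.93² = 2.7778
Covariances σ_ij = r_ij · s_i · s_j:
  σ(I1,I2) = 0.41 × 0.78 × 0.87 = 0.2782
  σ(I1,I3) = 0.42 × 0.78 × 0.74 = 0.2424
  σ(I1,I4) = 0.32 × 0.78 × 0.93 = 0.2321
  σ(I2,I3) = 0.66 × 0.87 × 0.74 = 0.4249
  σ(I2,I4) = 0.40 × 0.87 × 0.93 = 0.3236
  σ(I3,I4) = 0.55 × 0.74 × 0.93 = 0.3785
σ²_T = Σσ²ᵢ + 2·Σσ_ij = 2.7778 + 2 × 1.8797 = 6.5372
α = (4/3)·(1 − 2.7778/6.5372) = 0.77

Cronbach's α = 0.77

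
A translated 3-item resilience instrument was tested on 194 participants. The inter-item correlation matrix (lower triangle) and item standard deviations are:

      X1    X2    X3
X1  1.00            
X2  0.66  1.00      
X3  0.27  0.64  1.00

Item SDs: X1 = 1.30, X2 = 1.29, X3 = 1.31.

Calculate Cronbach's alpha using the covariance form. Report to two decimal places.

Σσ²ᵢ = 1.30² + 1.29² + 1.31² = 5.0702
Covariances σ_ij = r_ij · s_i · s_j:
  σ(X1,X2) = 0.66 × 1.30 × 1.29 = 1.1068
  σ(X1,X3) = 0.27 × 1.30 × 1.31 = 0.4598
  σ(X2,X3) = 0.64 × 1.29 × 1.31 = 1.0815
σ²_T = Σσ²ᵢ + 2·Σσ_ij = 5.0702 + 2 × 2.6481 = 10.3664
α = (3/2)·(1 − 5.0702/10.3664) = 0.77

Cronbach's alpha = 0.77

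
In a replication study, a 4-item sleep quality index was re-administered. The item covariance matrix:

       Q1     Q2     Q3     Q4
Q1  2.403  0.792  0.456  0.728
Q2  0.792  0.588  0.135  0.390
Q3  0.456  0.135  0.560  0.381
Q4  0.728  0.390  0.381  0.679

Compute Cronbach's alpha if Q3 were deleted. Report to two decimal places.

α = 0.77

Remaining items: Q1, Q2, Q4 (k = 3).
sum of item variances = 2.403 + 0.588 + 0.679 = 3.670
Var(T) = 3.670 + 2 × 1.910 = 7.490
α (item deleted) = (3/2)·(1 − 3.670/7.490) = 0.77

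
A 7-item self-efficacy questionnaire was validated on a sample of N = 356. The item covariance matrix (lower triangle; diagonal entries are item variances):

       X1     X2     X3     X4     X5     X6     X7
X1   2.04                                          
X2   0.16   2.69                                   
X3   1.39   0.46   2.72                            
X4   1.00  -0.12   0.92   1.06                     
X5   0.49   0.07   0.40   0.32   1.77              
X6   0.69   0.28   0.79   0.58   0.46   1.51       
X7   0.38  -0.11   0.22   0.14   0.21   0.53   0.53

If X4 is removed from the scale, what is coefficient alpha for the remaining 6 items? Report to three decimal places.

Remaining items: X1, X2, X3, X5, X6, X7 (k = 6).
Σσ²ᵢ = 2.04 + 2.69 + 2.72 + 1.77 + 1.51 + 0.53 = 11.26
total variance = 11.26 + 2 × 6.42 = 24.10
α (item deleted) = (6/5)·(1 − 11.26/24.10) = 0.639

α = 0.639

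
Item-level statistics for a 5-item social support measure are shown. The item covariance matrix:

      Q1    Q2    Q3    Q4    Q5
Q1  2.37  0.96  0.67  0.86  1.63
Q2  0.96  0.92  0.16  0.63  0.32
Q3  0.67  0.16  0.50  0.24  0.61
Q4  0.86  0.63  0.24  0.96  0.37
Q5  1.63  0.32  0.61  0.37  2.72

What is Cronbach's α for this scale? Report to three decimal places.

Cronbach's α = 0.792

sum of item variances = 2.37 + 0.92 + 0.50 + 0.96 + 2.72 = 7.47
Sum of off-diagonal covariances = 6.45
σ²_T = 7.47 + 2 × 6.45 = 20.37
α = (k/(k−1))·(1 − sum of item variances/σ²_T) = (5/4)·(1 − 7.47/20.37) = 0.792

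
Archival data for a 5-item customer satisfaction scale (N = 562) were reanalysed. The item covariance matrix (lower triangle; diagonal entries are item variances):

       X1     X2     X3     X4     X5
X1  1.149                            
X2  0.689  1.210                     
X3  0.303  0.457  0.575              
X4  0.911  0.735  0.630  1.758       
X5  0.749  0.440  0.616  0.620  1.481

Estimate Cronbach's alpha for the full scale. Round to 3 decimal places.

sum of item variances = 1.149 + 1.210 + 0.575 + 1.758 + 1.481 = 6.173
Sum of off-diagonal covariances = 6.150
Var(T) = 6.173 + 2 × 6.150 = 18.473
α = (k/(k−1))·(1 − sum of item variances/Var(T)) = (5/4)·(1 − 6.173/18.473) = 0.832

Cronbach's alpha = 0.832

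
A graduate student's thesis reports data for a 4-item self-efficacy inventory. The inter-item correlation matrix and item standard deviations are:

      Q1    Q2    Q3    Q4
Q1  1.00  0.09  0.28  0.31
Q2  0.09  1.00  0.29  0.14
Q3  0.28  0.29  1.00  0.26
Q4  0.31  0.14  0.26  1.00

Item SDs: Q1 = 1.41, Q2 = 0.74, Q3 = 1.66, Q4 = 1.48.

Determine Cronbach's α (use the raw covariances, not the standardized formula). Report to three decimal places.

Σσ²ᵢ = 1.41² + 0.74² + 1.66² + 1.48² = 7.4817
Covariances σ_ij = r_ij · s_i · s_j:
  σ(Q1,Q2) = 0.09 × 1.41 × 0.74 = 0.0939
  σ(Q1,Q3) = 0.28 × 1.41 × 1.66 = 0.6554
  σ(Q1,Q4) = 0.31 × 1.41 × 1.48 = 0.6469
  σ(Q2,Q3) = 0.29 × 0.74 × 1.66 = 0.3562
  σ(Q2,Q4) = 0.14 × 0.74 × 1.48 = 0.1533
  σ(Q3,Q4) = 0.26 × 1.66 × 1.48 = 0.6388
σ²_T = Σσ²ᵢ + 2·Σσ_ij = 7.4817 + 2 × 2.5445 = 12.5707
α = (4/3)·(1 − 7.4817/12.5707) = 0.540

Cronbach's α = 0.540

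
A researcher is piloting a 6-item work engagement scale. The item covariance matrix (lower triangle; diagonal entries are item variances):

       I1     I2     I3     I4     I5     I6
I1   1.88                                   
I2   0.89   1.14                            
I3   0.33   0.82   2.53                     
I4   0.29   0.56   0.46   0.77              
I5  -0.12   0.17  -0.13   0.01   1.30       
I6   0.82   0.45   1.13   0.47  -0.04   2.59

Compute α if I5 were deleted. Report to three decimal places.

Remaining items: I1, I2, I3, I4, I6 (k = 5).
Σσᵢ² = 1.88 + 1.14 + 2.53 + 0.77 + 2.59 = 8.91
σ²_T = 8.91 + 2 × 6.22 = 21.35
α (item deleted) = (5/4)·(1 − 8.91/21.35) = 0.728

α = 0.728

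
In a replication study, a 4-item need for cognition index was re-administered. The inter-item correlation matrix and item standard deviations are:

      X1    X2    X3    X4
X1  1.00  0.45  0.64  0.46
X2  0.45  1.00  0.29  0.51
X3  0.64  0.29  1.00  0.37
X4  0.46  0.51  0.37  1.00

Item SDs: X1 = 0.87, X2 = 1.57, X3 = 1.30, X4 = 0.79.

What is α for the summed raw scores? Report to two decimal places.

Σσ²ᵢ = 0.87² + 1.57² + 1.30² + 0.79² = 5.5359
Covariances σ_ij = r_ij · s_i · s_j:
  σ(X1,X2) = 0.45 × 0.87 × 1.57 = 0.6147
  σ(X1,X3) = 0.64 × 0.87 × 1.30 = 0.7238
  σ(X1,X4) = 0.46 × 0.87 × 0.79 = 0.3162
  σ(X2,X3) = 0.29 × 1.57 × 1.30 = 0.5919
  σ(X2,X4) = 0.51 × 1.57 × 0.79 = 0.6326
  σ(X3,X4) = 0.37 × 1.30 × 0.79 = 0.3800
σ²_T = Σσ²ᵢ + 2·Σσ_ij = 5.5359 + 2 × 3.2592 = 12.0543
α = (4/3)·(1 − 5.5359/12.0543) = 0.72

α = 0.72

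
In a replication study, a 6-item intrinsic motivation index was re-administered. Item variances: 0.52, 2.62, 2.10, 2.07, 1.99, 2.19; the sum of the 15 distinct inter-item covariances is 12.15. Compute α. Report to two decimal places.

α = 0.81

sum of item variances = 0.52 + 2.62 + 2.10 + 2.07 + 1.99 + 2.19 = 11.49
Sum of distinct covariances = 12.15
σ²_total = sum of item variances + 2·Σcov = 11.49 + 2 × 12.15 = 35.79
α = (6/5)·(1 − 11.49/35.79) = 0.81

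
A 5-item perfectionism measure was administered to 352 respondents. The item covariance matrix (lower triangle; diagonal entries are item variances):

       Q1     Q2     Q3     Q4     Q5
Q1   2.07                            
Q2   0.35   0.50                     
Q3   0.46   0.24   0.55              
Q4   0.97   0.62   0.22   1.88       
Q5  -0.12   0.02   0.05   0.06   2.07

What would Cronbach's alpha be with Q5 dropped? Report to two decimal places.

Cronbach's alpha = 0.71

Remaining items: Q1, Q2, Q3, Q4 (k = 4).
ΣVar(i) = 2.07 + 0.50 + 0.55 + 1.88 = 5.00
σ²_total = 5.00 + 2 × 2.86 = 10.72
α (item deleted) = (4/3)·(1 − 5.00/10.72) = 0.71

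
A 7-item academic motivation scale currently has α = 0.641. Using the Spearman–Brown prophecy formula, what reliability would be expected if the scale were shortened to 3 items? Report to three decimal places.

Length factor m = 3/7 = 0.4286
α' = m·α / (1 − (1−m)·α)
   = 3/7 × 0.641 / (1 − (1 − 3/7) × 0.641)
   = 0.2747 / 0.6337 = 0.433

predicted reliability = 0.433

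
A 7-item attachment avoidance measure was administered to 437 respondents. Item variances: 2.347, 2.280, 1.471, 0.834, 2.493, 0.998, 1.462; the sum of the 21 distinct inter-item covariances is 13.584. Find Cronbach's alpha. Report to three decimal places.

α = 0.812

Σσᵢ² = 2.347 + 2.280 + 1.471 + 0.834 + 2.493 + 0.998 + 1.462 = 11.885
Sum of distinct covariances = 13.584
σ²_T = Σσᵢ² + 2·Σcov = 11.885 + 2 × 13.584 = 39.053
α = (7/6)·(1 − 11.885/39.053) = 0.812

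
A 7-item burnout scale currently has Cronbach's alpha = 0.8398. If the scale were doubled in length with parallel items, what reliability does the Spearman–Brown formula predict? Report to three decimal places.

predicted reliability = 0.913

Length factor m = 2
α' = m·α / (1 + (m−1)·α)
   = 2 × 0.8398 / (1 + (2 − 1) × 0.8398)
   = 1.6796 / 1.8398 = 0.913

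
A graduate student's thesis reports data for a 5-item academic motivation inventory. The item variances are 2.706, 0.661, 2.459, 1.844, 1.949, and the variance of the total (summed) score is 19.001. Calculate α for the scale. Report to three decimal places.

sum of item variances = 2.706 + 0.661 + 2.459 + 1.844 + 1.949 = 9.619
α = (k/(k−1))·(1 − sum of item variances/σ²_total) = (5/4)·(1 − 9.619/19.001) = 0.617

α = 0.617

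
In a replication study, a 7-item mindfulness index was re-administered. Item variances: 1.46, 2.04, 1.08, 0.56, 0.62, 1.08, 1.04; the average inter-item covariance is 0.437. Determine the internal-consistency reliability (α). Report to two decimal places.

α = 0.82

sum of item variances = 1.46 + 2.04 + 1.08 + 0.56 + 0.62 + 1.08 + 1.04 = 7.88
Sum of the 21 distinct covariances = 21 × 0.437 = 9.177
total variance = sum of item variances + 2·Σcov = 7.88 + 2 × 9.177 = 26.234
α = (7/6)·(1 − 7.88/26.234) = 0.82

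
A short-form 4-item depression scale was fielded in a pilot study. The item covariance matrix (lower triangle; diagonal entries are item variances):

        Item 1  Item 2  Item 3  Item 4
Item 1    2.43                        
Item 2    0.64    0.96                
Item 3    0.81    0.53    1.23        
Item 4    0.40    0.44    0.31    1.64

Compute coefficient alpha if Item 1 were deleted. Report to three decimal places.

Remaining items: Item 2, Item 3, Item 4 (k = 3).
sum of item variances = 0.96 + 1.23 + 1.64 = 3.83
Var(T) = 3.83 + 2 × 1.28 = 6.39
α (item deleted) = (3/2)·(1 − 3.83/6.39) = 0.601

coefficient alpha = 0.601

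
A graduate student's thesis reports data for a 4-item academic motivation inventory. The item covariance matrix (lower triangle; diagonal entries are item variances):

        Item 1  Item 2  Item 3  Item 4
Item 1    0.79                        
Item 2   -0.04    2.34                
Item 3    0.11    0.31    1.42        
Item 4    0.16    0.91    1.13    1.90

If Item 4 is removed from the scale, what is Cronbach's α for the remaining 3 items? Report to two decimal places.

α = 0.21

Remaining items: Item 1, Item 2, Item 3 (k = 3).
Σσᵢ² = 0.79 + 2.34 + 1.42 = 4.55
σ²_T = 4.55 + 2 × 0.38 = 5.31
α (item deleted) = (3/2)·(1 − 4.55/5.31) = 0.21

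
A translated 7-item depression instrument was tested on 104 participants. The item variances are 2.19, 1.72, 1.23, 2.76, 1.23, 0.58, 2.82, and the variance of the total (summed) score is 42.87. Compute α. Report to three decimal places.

α = 0.826

Σσᵢ² = 2.19 + 1.72 + 1.23 + 2.76 + 1.23 + 0.58 + 2.82 = 12.53
α = (k/(k−1))·(1 − Σσᵢ²/total variance) = (7/6)·(1 − 12.53/42.87) = 0.826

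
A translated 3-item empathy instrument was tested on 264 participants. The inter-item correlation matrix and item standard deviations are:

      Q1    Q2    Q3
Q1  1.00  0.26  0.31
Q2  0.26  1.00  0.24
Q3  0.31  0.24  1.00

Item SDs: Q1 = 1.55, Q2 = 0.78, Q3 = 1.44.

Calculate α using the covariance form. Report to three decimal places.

α = 0.501

Σσ²ᵢ = 1.55² + 0.78² + 1.44² = 5.0845
Covariances σ_ij = r_ij · s_i · s_j:
  σ(Q1,Q2) = 0.26 × 1.55 × 0.78 = 0.3143
  σ(Q1,Q3) = 0.31 × 1.55 × 1.44 = 0.6919
  σ(Q2,Q3) = 0.24 × 0.78 × 1.44 = 0.2696
σ²_T = Σσ²ᵢ + 2·Σσ_ij = 5.0845 + 2 × 1.2758 = 7.6361
α = (3/2)·(1 − 5.0845/7.6361) = 0.501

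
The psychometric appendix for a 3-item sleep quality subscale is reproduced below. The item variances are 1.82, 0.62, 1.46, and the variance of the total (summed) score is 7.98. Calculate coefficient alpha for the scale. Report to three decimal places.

Σσᵢ² = 1.82 + 0.62 + 1.46 = 3.90
α = (k/(k−1))·(1 − Σσᵢ²/σ²_total) = (3/2)·(1 − 3.90/7.98) = 0.767

α = 0.767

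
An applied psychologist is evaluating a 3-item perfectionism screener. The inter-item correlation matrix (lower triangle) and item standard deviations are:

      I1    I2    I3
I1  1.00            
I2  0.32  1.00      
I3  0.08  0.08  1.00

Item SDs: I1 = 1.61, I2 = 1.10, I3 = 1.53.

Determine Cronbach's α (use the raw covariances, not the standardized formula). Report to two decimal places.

Σσ²ᵢ = 1.61² + 1.10² + 1.53² = 6.1430
Covariances σ_ij = r_ij · s_i · s_j:
  σ(I1,I2) = 0.32 × 1.61 × 1.10 = 0.5667
  σ(I1,I3) = 0.08 × 1.61 × 1.53 = 0.1971
  σ(I2,I3) = 0.08 × 1.10 × 1.53 = 0.1346
σ²_T = Σσ²ᵢ + 2·Σσ_ij = 6.1430 + 2 × 0.8984 = 7.9398
α = (3/2)·(1 − 6.1430/7.9398) = 0.34

α = 0.34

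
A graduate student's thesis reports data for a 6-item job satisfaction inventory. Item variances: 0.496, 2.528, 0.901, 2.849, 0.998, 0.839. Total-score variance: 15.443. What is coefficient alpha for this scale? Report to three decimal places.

coefficient alpha = 0.531

Σσ²ᵢ = 0.496 + 2.528 + 0.901 + 2.849 + 0.998 + 0.839 = 8.611
α = (k/(k−1))·(1 − Σσ²ᵢ/σ²_T) = (6/5)·(1 − 8.611/15.443) = 0.531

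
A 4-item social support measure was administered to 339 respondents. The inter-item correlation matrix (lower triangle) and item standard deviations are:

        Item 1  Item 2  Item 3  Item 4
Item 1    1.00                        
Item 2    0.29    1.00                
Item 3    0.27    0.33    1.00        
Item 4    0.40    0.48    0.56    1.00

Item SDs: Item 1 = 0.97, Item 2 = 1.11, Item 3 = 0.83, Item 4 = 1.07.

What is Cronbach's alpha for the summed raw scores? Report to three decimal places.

Σσ²ᵢ = 0.97² + 1.11² + 0.83² + 1.07² = 4.0068
Covariances σ_ij = r_ij · s_i · s_j:
  σ(Item 1,Item 2) = 0.29 × 0.97 × 1.11 = 0.3122
  σ(Item 1,Item 3) = 0.27 × 0.97 × 0.83 = 0.2174
  σ(Item 1,Item 4) = 0.40 × 0.97 × 1.07 = 0.4152
  σ(Item 2,Item 3) = 0.33 × 1.11 × 0.83 = 0.3040
  σ(Item 2,Item 4) = 0.48 × 1.11 × 1.07 = 0.5701
  σ(Item 3,Item 4) = 0.56 × 0.83 × 1.07 = 0.4973
σ²_T = Σσ²ᵢ + 2·Σσ_ij = 4.0068 + 2 × 2.3162 = 8.6392
α = (4/3)·(1 − 4.0068/8.6392) = 0.715

α = 0.715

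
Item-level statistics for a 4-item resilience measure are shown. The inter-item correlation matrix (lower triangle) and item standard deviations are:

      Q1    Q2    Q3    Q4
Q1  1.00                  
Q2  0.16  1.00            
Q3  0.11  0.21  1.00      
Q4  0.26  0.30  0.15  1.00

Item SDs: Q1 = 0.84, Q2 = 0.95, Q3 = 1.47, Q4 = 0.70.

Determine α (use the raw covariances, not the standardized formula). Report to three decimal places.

α = 0.444

Σσ²ᵢ = 0.84² + 0.95² + 1.47² + 0.70² = 4.2590
Covariances σ_ij = r_ij · s_i · s_j:
  σ(Q1,Q2) = 0.16 × 0.84 × 0.95 = 0.1277
  σ(Q1,Q3) = 0.11 × 0.84 × 1.47 = 0.1358
  σ(Q1,Q4) = 0.26 × 0.84 × 0.70 = 0.1529
  σ(Q2,Q3) = 0.21 × 0.95 × 1.47 = 0.2933
  σ(Q2,Q4) = 0.30 × 0.95 × 0.70 = 0.1995
  σ(Q3,Q4) = 0.15 × 1.47 × 0.70 = 0.1543
σ²_T = Σσ²ᵢ + 2·Σσ_ij = 4.2590 + 2 × 1.0635 = 6.3860
α = (4/3)·(1 − 4.2590/6.3860) = 0.444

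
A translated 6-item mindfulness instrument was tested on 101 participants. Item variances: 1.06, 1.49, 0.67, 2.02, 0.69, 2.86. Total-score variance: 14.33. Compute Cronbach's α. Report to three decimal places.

α = 0.464

Σσ²ᵢ = 1.06 + 1.49 + 0.67 + 2.02 + 0.69 + 2.86 = 8.79
α = (k/(k−1))·(1 − Σσ²ᵢ/σ²_total) = (6/5)·(1 − 8.79/14.33) = 0.464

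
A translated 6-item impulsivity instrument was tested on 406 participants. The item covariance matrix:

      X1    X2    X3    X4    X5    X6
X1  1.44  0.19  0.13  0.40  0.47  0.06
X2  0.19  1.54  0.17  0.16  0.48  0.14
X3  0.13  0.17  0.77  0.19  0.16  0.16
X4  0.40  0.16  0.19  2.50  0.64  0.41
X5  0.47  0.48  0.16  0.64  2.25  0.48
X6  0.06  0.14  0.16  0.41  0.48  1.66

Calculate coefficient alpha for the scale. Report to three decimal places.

ΣVar(i) = 1.44 + 1.54 + 0.77 + 2.50 + 2.25 + 1.66 = 10.16
Sum of off-diagonal covariances = 4.24
σ²_T = 10.16 + 2 × 4.24 = 18.64
α = (k/(k−1))·(1 − ΣVar(i)/σ²_T) = (6/5)·(1 − 10.16/18.64) = 0.546

α = 0.546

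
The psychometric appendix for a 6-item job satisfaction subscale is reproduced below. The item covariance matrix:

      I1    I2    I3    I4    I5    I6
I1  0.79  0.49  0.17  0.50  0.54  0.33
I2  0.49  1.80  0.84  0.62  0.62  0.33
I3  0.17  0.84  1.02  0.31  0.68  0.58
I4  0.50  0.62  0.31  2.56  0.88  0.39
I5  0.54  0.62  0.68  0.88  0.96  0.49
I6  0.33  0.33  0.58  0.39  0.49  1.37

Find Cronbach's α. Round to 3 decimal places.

α = 0.776

Σσ²ᵢ = 0.79 + 1.80 + 1.02 + 2.56 + 0.96 + 1.37 = 8.50
Sum of the distinct covariances = 7.77
σ²_total = 8.50 + 2 × 7.77 = 24.04
α = (k/(k−1))·(1 − Σσ²ᵢ/σ²_total) = (6/5)·(1 − 8.50/24.04) = 0.776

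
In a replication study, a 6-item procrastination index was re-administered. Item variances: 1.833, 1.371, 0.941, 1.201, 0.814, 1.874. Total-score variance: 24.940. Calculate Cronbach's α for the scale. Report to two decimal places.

Σσ²ᵢ = 1.833 + 1.371 + 0.941 + 1.201 + 0.814 + 1.874 = 8.034
α = (k/(k−1))·(1 − Σσ²ᵢ/Var(T)) = (6/5)·(1 − 8.034/24.940) = 0.81

α = 0.81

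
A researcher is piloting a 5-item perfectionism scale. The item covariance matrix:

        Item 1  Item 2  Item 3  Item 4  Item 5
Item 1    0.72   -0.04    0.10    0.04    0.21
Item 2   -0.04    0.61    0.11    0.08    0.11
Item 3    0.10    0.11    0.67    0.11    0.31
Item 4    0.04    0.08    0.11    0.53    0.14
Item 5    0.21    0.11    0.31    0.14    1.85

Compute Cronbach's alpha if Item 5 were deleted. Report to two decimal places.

α = 0.32

Remaining items: Item 1, Item 2, Item 3, Item 4 (k = 4).
Σσ²ᵢ = 0.72 + 0.61 + 0.67 + 0.53 = 2.53
σ²_total = 2.53 + 2 × 0.40 = 3.33
α (item deleted) = (4/3)·(1 − 2.53/3.33) = 0.32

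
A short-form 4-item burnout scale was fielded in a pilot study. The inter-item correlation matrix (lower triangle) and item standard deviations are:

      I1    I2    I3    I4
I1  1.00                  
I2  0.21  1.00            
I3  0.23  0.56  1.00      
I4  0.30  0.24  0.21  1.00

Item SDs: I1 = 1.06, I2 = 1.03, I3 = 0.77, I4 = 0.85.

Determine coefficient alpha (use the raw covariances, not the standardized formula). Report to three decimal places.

coefficient alpha = 0.611

Σσ²ᵢ = 1.06² + 1.03² + 0.77² + 0.85² = 3.4999
Covariances σ_ij = r_ij · s_i · s_j:
  σ(I1,I2) = 0.21 × 1.06 × 1.03 = 0.2293
  σ(I1,I3) = 0.23 × 1.06 × 0.77 = 0.1877
  σ(I1,I4) = 0.30 × 1.06 × 0.85 = 0.2703
  σ(I2,I3) = 0.56 × 1.03 × 0.77 = 0.4441
  σ(I2,I4) = 0.24 × 1.03 × 0.85 = 0.2101
  σ(I3,I4) = 0.21 × 0.77 × 0.85 = 0.1374
σ²_T = Σσ²ᵢ + 2·Σσ_ij = 3.4999 + 2 × 1.4789 = 6.4577
α = (4/3)·(1 − 3.4999/6.4577) = 0.611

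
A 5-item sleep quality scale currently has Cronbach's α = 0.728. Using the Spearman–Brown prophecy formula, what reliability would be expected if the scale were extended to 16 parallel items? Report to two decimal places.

Length factor m = 16/5 = 3.2000
α' = m·α / (1 + (m−1)·α)
   = 16/5 × 0.728 / (1 + (16/5 − 1) × 0.728)
   = 2.3296 / 2.6016 = 0.90

predicted reliability = 0.90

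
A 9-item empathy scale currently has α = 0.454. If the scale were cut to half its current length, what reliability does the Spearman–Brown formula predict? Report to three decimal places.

Length factor m = 1/2
α' = m·α / (1 − (1−m)·α)
   = 1/2 × 0.454 / (1 − (1 − 1/2) × 0.454)
   = 0.2270 / 0.7730 = 0.294

predicted reliability = 0.294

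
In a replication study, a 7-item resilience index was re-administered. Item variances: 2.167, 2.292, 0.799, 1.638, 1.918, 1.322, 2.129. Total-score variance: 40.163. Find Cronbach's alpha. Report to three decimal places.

ΣVar(i) = 2.167 + 2.292 + 0.799 + 1.638 + 1.918 + 1.322 + 2.129 = 12.265
α = (k/(k−1))·(1 − ΣVar(i)/Var(T)) = (7/6)·(1 − 12.265/40.163) = 0.810

Cronbach's alpha = 0.810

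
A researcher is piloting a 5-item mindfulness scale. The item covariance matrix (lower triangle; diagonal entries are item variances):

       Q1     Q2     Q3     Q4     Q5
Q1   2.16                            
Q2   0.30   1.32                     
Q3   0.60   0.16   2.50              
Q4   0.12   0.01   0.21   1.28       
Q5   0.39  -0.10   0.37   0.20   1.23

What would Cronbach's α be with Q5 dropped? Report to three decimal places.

Cronbach's α = 0.371

Remaining items: Q1, Q2, Q3, Q4 (k = 4).
ΣVar(i) = 2.16 + 1.32 + 2.50 + 1.28 = 7.26
Var(T) = 7.26 + 2 × 1.40 = 10.06
α (item deleted) = (4/3)·(1 − 7.26/10.06) = 0.371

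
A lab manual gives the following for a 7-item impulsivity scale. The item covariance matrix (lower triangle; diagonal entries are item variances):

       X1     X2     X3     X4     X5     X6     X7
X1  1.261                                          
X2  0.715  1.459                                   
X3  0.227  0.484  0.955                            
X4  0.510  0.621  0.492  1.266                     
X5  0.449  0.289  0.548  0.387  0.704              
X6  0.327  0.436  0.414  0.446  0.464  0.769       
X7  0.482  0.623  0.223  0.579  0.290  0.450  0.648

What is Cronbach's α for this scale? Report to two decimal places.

Σσ²ᵢ = 1.261 + 1.459 + 0.955 + 1.266 + 0.704 + 0.769 + 0.648 = 7.062
Sum of the distinct covariances = 9.456
total variance = 7.062 + 2 × 9.456 = 25.974
α = (k/(k−1))·(1 − Σσ²ᵢ/total variance) = (7/6)·(1 − 7.062/25.974) = 0.85

Cronbach's α = 0.85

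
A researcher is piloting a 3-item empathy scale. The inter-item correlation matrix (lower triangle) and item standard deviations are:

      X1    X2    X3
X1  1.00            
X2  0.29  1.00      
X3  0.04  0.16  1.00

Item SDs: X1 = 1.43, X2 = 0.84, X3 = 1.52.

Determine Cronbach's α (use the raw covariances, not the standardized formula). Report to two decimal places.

Σσ²ᵢ = 1.43² + 0.84² + 1.52² = 5.0609
Covariances σ_ij = r_ij · s_i · s_j:
  σ(X1,X2) = 0.29 × 1.43 × 0.84 = 0.3483
  σ(X1,X3) = 0.04 × 1.43 × 1.52 = 0.0869
  σ(X2,X3) = 0.16 × 0.84 × 1.52 = 0.2043
σ²_T = Σσ²ᵢ + 2·Σσ_ij = 5.0609 + 2 × 0.6395 = 6.3399
α = (3/2)·(1 − 5.0609/6.3399) = 0.30

α = 0.30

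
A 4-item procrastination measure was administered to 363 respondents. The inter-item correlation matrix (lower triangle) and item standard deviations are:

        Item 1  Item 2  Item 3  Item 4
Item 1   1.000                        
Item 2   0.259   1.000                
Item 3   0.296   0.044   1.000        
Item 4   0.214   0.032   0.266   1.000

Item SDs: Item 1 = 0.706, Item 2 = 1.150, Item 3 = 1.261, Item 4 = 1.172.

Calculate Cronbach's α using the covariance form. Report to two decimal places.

Σσ²ᵢ = 0.706² + 1.150² + 1.261² + 1.172² = 4.7846
Covariances σ_ij = r_ij · s_i · s_j:
  σ(Item 1,Item 2) = 0.259 × 0.706 × 1.150 = 0.2103
  σ(Item 1,Item 3) = 0.296 × 0.706 × 1.261 = 0.2635
  σ(Item 1,Item 4) = 0.214 × 0.706 × 1.172 = 0.1771
  σ(Item 2,Item 3) = 0.044 × 1.150 × 1.261 = 0.0638
  σ(Item 2,Item 4) = 0.032 × 1.150 × 1.172 = 0.0431
  σ(Item 3,Item 4) = 0.266 × 1.261 × 1.172 = 0.3931
σ²_T = Σσ²ᵢ + 2·Σσ_ij = 4.7846 + 2 × 1.1509 = 7.0864
α = (4/3)·(1 − 4.7846/7.0864) = 0.43

Cronbach's α = 0.43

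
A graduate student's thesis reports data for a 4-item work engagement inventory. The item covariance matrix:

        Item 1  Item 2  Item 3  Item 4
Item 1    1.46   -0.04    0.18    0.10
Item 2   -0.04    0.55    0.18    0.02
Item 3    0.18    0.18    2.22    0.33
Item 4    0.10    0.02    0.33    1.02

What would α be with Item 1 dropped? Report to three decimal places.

α = 0.328

Remaining items: Item 2, Item 3, Item 4 (k = 3).
Σσᵢ² = 0.55 + 2.22 + 1.02 = 3.79
Var(T) = 3.79 + 2 × 0.53 = 4.85
α (item deleted) = (3/2)·(1 − 3.79/4.85) = 0.328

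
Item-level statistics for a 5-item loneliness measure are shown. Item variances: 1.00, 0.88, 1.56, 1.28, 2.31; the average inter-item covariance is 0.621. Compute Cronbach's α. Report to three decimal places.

Σσᵢ² = 1.00 + 0.88 + 1.56 + 1.28 + 2.31 = 7.03
Sum of the 10 distinct covariances = 10 × 0.621 = 6.210
σ²_T = Σσᵢ² + 2·Σcov = 7.03 + 2 × 6.210 = 19.450
α = (5/4)·(1 − 7.03/19.450) = 0.798

α = 0.798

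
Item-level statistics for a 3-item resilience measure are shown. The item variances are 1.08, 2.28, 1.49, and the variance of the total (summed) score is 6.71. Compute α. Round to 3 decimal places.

α = 0.416

Σσᵢ² = 1.08 + 2.28 + 1.49 = 4.85
α = (k/(k−1))·(1 − Σσᵢ²/total variance) = (3/2)·(1 − 4.85/6.71) = 0.416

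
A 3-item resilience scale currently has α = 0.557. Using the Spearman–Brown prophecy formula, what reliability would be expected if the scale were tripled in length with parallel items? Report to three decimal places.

predicted reliability = 0.790

Length factor m = 3
α' = m·α / (1 + (m−1)·α)
   = 3 × 0.557 / (1 + (3 − 1) × 0.557)
   = 1.6710 / 2.1140 = 0.790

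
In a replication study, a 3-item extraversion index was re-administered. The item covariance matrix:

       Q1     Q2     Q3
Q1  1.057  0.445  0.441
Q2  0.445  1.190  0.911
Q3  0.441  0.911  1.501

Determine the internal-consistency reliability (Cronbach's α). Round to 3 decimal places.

ΣVar(i) = 1.057 + 1.190 + 1.501 = 3.748
Sum of the distinct covariances = 1.797
σ²_T = 3.748 + 2 × 1.797 = 7.342
α = (k/(k−1))·(1 − ΣVar(i)/σ²_T) = (3/2)·(1 − 3.748/7.342) = 0.734

Cronbach's α = 0.734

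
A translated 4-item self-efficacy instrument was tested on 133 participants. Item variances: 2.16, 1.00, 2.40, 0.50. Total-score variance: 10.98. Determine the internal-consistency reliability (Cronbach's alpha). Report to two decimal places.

ΣVar(i) = 2.16 + 1.00 + 2.40 + 0.50 = 6.06
α = (k/(k−1))·(1 − ΣVar(i)/σ²_T) = (4/3)·(1 − 6.06/10.98) = 0.60

Cronbach's alpha = 0.60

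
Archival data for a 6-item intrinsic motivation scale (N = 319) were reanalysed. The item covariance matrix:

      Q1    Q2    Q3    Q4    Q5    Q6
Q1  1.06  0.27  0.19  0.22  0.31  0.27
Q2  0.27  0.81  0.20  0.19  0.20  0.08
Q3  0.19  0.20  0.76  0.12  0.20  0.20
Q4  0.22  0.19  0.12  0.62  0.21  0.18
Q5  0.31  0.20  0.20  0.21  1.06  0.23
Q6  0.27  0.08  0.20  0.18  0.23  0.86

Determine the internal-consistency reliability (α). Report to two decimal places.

ΣVar(i) = 1.06 + 0.81 + 0.76 + 0.62 + 1.06 + 0.86 = 5.17
Σ_{i<j} σ_ij = 3.07
σ²_total = 5.17 + 2 × 3.07 = 11.31
α = (k/(k−1))·(1 − ΣVar(i)/σ²_total) = (6/5)·(1 − 5.17/11.31) = 0.65

α = 0.65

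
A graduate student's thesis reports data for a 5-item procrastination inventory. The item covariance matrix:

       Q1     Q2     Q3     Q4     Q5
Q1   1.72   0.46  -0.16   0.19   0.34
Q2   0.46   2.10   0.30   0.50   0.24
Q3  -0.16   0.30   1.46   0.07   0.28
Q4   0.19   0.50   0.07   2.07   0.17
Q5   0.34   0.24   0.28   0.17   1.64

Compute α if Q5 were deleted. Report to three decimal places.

Remaining items: Q1, Q2, Q3, Q4 (k = 4).
Σσ²ᵢ = 1.72 + 2.10 + 1.46 + 2.07 = 7.35
σ²_T = 7.35 + 2 × 1.36 = 10.07
α (item deleted) = (4/3)·(1 − 7.35/10.07) = 0.360

α = 0.360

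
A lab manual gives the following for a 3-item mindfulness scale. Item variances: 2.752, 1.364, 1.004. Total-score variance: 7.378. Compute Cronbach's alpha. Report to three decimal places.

ΣVar(i) = 2.752 + 1.364 + 1.004 = 5.120
α = (k/(k−1))·(1 − ΣVar(i)/σ²_total) = (3/2)·(1 − 5.120/7.378) = 0.459

Cronbach's alpha = 0.459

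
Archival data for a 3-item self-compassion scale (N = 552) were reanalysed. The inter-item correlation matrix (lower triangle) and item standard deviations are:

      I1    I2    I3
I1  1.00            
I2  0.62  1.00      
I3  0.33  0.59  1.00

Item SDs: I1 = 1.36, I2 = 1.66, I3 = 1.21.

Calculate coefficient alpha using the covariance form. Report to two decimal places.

Σσ²ᵢ = 1.36² + 1.66² + 1.21² = 6.0693
Covariances σ_ij = r_ij · s_i · s_j:
  σ(I1,I2) = 0.62 × 1.36 × 1.66 = 1.3997
  σ(I1,I3) = 0.33 × 1.36 × 1.21 = 0.5430
  σ(I2,I3) = 0.59 × 1.66 × 1.21 = 1.1851
σ²_T = Σσ²ᵢ + 2·Σσ_ij = 6.0693 + 2 × 3.1278 = 12.3249
α = (3/2)·(1 − 6.0693/12.3249) = 0.76

coefficient alpha = 0.76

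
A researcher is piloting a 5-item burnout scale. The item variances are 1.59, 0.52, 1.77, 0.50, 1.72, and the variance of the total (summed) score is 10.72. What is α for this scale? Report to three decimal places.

ΣVar(i) = 1.59 + 0.52 + 1.77 + 0.50 + 1.72 = 6.10
α = (k/(k−1))·(1 − ΣVar(i)/σ²_T) = (5/4)·(1 − 6.10/10.72) = 0.539

α = 0.539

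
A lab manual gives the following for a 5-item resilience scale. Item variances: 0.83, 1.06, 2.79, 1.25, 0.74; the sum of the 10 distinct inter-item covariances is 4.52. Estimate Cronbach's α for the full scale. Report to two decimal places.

Cronbach's α = 0.72

Σσᵢ² = 0.83 + 1.06 + 2.79 + 1.25 + 0.74 = 6.67
Sum of distinct covariances = 4.52
σ²_total = Σσᵢ² + 2·Σcov = 6.67 + 2 × 4.52 = 15.71
α = (5/4)·(1 − 6.67/15.71) = 0.72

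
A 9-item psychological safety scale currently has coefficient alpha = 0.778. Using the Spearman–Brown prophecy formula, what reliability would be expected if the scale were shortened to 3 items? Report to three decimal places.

Length factor m = 3/9 = 0.3333
α' = m·α / (1 − (1−m)·α)
   = 3/9 × 0.778 / (1 − (1 − 3/9) × 0.778)
   = 0.2593 / 0.4813 = 0.539

predicted reliability = 0.539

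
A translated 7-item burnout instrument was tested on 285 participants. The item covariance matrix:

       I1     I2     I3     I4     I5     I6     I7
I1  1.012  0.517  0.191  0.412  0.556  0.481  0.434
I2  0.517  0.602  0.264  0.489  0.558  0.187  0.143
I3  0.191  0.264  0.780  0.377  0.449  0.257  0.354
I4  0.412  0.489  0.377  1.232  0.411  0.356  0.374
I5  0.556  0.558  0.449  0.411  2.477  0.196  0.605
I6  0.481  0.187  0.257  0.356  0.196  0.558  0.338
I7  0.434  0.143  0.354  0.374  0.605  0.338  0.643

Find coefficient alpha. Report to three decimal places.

Σσ²ᵢ = 1.012 + 0.602 + 0.780 + 1.232 + 2.477 + 0.558 + 0.643 = 7.304
Sum of off-diagonal covariances = 7.949
σ²_total = 7.304 + 2 × 7.949 = 23.202
α = (k/(k−1))·(1 − Σσ²ᵢ/σ²_total) = (7/6)·(1 − 7.304/23.202) = 0.799

α = 0.799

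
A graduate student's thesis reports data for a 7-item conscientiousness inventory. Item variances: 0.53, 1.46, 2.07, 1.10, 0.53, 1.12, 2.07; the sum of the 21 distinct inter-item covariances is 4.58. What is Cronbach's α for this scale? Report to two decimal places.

Σσᵢ² = 0.53 + 1.46 + 2.07 + 1.10 + 0.53 + 1.12 + 2.07 = 8.88
Sum of distinct covariances = 4.58
Var(T) = Σσᵢ² + 2·Σcov = 8.88 + 2 × 4.58 = 18.04
α = (7/6)·(1 − 8.88/18.04) = 0.59

Cronbach's α = 0.59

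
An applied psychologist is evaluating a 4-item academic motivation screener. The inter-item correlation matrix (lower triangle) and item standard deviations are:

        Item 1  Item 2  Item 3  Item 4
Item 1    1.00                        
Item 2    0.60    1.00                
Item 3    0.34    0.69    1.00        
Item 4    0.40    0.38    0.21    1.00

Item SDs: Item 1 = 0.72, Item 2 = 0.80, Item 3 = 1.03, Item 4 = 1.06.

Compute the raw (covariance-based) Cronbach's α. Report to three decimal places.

α = 0.730

Σσ²ᵢ = 0.72² + 0.80² + 1.03² + 1.06² = 3.3429
Covariances σ_ij = r_ij · s_i · s_j:
  σ(Item 1,Item 2) = 0.60 × 0.72 × 0.80 = 0.3456
  σ(Item 1,Item 3) = 0.34 × 0.72 × 1.03 = 0.2521
  σ(Item 1,Item 4) = 0.40 × 0.72 × 1.06 = 0.3053
  σ(Item 2,Item 3) = 0.69 × 0.80 × 1.03 = 0.5686
  σ(Item 2,Item 4) = 0.38 × 0.80 × 1.06 = 0.3222
  σ(Item 3,Item 4) = 0.21 × 1.03 × 1.06 = 0.2293
σ²_T = Σσ²ᵢ + 2·Σσ_ij = 3.3429 + 2 × 2.0231 = 7.3891
α = (4/3)·(1 − 3.3429/7.3891) = 0.730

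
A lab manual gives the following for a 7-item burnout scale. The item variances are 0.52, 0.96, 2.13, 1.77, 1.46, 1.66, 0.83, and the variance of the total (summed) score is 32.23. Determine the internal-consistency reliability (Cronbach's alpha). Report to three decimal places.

ΣVar(i) = 0.52 + 0.96 + 2.13 + 1.77 + 1.46 + 1.66 + 0.83 = 9.33
α = (k/(k−1))·(1 − ΣVar(i)/σ²_total) = (7/6)·(1 − 9.33/32.23) = 0.829

α = 0.829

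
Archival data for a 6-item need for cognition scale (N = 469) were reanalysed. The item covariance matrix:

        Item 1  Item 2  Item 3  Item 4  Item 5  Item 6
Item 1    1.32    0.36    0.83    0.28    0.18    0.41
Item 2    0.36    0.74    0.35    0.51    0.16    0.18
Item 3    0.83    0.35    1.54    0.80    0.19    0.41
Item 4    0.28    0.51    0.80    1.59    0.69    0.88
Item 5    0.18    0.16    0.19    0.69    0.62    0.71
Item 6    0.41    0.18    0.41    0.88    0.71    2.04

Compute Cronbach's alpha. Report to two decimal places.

sum of item variances = 1.32 + 0.74 + 1.54 + 1.59 + 0.62 + 2.04 = 7.85
Sum of the distinct covariances = 6.94
Var(T) = 7.85 + 2 × 6.94 = 21.73
α = (k/(k−1))·(1 − sum of item variances/Var(T)) = (6/5)·(1 − 7.85/21.73) = 0.77

α = 0.77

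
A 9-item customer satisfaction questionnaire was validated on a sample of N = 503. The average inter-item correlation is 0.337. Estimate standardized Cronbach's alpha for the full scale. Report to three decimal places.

Standardized α = k·r̄ / (1 + (k−1)·r̄) = 9 × 0.337 / (1 + 8 × 0.337)
  = 3.0330 / 3.6960 = 0.821

α = 0.821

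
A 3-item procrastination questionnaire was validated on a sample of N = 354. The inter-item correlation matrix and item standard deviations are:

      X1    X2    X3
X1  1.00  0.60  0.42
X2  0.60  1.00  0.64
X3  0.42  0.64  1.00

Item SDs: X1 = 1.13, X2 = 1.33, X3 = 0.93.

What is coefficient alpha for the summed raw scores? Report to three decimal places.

α = 0.783

Σσ²ᵢ = 1.13² + 1.33² + 0.93² = 3.9107
Covariances σ_ij = r_ij · s_i · s_j:
  σ(X1,X2) = 0.60 × 1.13 × 1.33 = 0.9017
  σ(X1,X3) = 0.42 × 1.13 × 0.93 = 0.4414
  σ(X2,X3) = 0.64 × 1.33 × 0.93 = 0.7916
σ²_T = Σσ²ᵢ + 2·Σσ_ij = 3.9107 + 2 × 2.1347 = 8.1801
α = (3/2)·(1 − 3.9107/8.1801) = 0.783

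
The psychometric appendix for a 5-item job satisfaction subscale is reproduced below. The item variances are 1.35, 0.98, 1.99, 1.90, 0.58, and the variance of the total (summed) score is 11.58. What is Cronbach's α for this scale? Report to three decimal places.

Cronbach's α = 0.516

sum of item variances = 1.35 + 0.98 + 1.99 + 1.90 + 0.58 = 6.80
α = (k/(k−1))·(1 − sum of item variances/total variance) = (5/4)·(1 − 6.80/11.58) = 0.516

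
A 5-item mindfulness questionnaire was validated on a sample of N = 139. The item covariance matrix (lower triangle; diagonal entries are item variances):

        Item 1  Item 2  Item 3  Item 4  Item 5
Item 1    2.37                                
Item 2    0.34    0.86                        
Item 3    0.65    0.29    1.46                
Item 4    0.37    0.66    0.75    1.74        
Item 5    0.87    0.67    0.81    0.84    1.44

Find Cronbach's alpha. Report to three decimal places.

sum of item variances = 2.37 + 0.86 + 1.46 + 1.74 + 1.44 = 7.87
Sum of off-diagonal covariances = 6.25
σ²_total = 7.87 + 2 × 6.25 = 20.37
α = (k/(k−1))·(1 − sum of item variances/σ²_total) = (5/4)·(1 − 7.87/20.37) = 0.767

α = 0.767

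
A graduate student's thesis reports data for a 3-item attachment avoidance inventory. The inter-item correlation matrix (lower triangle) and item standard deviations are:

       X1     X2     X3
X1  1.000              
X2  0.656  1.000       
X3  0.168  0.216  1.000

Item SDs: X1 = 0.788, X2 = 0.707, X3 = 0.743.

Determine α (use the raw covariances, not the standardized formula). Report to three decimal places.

Σσ²ᵢ = 0.788² + 0.707² + 0.743² = 1.6728
Covariances σ_ij = r_ij · s_i · s_j:
  σ(X1,X2) = 0.656 × 0.788 × 0.707 = 0.3655
  σ(X1,X3) = 0.168 × 0.788 × 0.743 = 0.0984
  σ(X2,X3) = 0.216 × 0.707 × 0.743 = 0.1135
σ²_T = Σσ²ᵢ + 2·Σσ_ij = 1.6728 + 2 × 0.5774 = 2.8276
α = (3/2)·(1 − 1.6728/2.8276) = 0.613

α = 0.613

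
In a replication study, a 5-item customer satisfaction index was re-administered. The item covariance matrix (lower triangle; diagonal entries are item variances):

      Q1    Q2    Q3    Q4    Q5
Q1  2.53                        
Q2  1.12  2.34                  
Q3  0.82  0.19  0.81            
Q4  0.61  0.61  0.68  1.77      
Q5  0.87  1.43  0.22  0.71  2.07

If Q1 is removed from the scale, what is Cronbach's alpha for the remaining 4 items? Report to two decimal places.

Remaining items: Q2, Q3, Q4, Q5 (k = 4).
Σσ²ᵢ = 2.34 + 0.81 + 1.77 + 2.07 = 6.99
total variance = 6.99 + 2 × 3.84 = 14.67
α (item deleted) = (4/3)·(1 − 6.99/14.67) = 0.70

Cronbach's alpha = 0.70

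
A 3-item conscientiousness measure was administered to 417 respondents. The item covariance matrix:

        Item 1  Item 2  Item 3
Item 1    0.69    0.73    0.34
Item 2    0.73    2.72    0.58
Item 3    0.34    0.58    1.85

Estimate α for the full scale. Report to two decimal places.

sum of item variances = 0.69 + 2.72 + 1.85 = 5.26
Sum of off-diagonal covariances = 1.65
σ²_total = 5.26 + 2 × 1.65 = 8.56
α = (k/(k−1))·(1 − sum of item variances/σ²_total) = (3/2)·(1 − 5.26/8.56) = 0.58

α = 0.58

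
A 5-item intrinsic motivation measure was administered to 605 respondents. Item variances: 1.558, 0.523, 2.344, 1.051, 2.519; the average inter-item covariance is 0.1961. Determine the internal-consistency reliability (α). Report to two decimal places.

sum of item variances = 1.558 + 0.523 + 2.344 + 1.051 + 2.519 = 7.995
Sum of the 10 distinct covariances = 10 × 0.1961 = 1.9610
Var(T) = sum of item variances + 2·Σcov = 7.995 + 2 × 1.9610 = 11.9170
α = (5/4)·(1 − 7.995/11.9170) = 0.41

α = 0.41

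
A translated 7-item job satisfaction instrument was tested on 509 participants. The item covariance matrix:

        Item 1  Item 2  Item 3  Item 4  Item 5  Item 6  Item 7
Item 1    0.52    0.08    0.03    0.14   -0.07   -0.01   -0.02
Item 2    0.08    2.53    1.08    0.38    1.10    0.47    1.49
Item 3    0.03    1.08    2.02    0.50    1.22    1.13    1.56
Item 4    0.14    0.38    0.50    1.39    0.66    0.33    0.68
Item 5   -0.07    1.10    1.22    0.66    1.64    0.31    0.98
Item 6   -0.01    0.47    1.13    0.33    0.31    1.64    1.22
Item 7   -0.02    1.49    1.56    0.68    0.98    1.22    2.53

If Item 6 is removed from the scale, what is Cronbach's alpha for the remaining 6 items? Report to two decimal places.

α = 0.78

Remaining items: Item 1, Item 2, Item 3, Item 4, Item 5, Item 7 (k = 6).
Σσᵢ² = 0.52 + 2.53 + 2.02 + 1.39 + 1.64 + 2.53 = 10.63
σ²_T = 10.63 + 2 × 9.81 = 30.25
α (item deleted) = (6/5)·(1 − 10.63/30.25) = 0.78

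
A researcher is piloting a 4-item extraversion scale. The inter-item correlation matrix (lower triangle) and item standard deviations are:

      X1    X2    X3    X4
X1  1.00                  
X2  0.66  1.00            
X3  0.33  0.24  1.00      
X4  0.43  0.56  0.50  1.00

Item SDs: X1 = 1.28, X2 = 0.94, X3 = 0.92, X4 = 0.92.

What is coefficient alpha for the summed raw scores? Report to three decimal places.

coefficient alpha = 0.761

Σσ²ᵢ = 1.28² + 0.94² + 0.92² + 0.92² = 4.2148
Covariances σ_ij = r_ij · s_i · s_j:
  σ(X1,X2) = 0.66 × 1.28 × 0.94 = 0.7941
  σ(X1,X3) = 0.33 × 1.28 × 0.92 = 0.3886
  σ(X1,X4) = 0.43 × 1.28 × 0.92 = 0.5064
  σ(X2,X3) = 0.24 × 0.94 × 0.92 = 0.2076
  σ(X2,X4) = 0.56 × 0.94 × 0.92 = 0.4843
  σ(X3,X4) = 0.50 × 0.92 × 0.92 = 0.4232
σ²_T = Σσ²ᵢ + 2·Σσ_ij = 4.2148 + 2 × 2.8042 = 9.8232
α = (4/3)·(1 − 4.2148/9.8232) = 0.761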